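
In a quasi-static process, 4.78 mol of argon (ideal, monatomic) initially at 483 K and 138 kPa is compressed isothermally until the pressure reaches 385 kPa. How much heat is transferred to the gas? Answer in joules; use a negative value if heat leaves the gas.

-19700 J

V₁ = nRT₁/P₁ = 4.78×8.314×483/138 = 139 L.
Isothermal: T stays 483 K; PV = const ⇒ V₂ = 49.9 L, P₂ = 385 kPa.
ΔU = 0 (ideal gas, T constant).
W = nRT ln(V₂/V₁) = 4.78×8.314×483×ln(0.358) = -19700 J.
Q = ΔU + W = -19700 J.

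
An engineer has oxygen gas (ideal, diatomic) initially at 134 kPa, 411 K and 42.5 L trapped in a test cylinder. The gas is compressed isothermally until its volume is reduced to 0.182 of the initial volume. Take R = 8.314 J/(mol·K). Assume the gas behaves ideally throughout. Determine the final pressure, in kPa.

Isothermal: T stays 411 K; PV = const ⇒ V₂ = 7.73 L, P₂ = 736 kPa.

736 kPa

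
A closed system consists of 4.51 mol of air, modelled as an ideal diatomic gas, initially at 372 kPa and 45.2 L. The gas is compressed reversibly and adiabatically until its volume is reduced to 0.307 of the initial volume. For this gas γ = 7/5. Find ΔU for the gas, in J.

25400 J

T₁ = P₁V₁/(nR) = 372×45.2/(4.51×8.314) = 448 K.
Adiabatic: TV^(γ−1) = const ⇒ T₂ = 448×(3.26)^0.400 = 719 K; PV^γ = const ⇒ P₂ = 1940 kPa.
For an ideal gas ΔU = nCvΔT with Cv = (5/2)R = 20.8 J/(mol·K).
ΔU = 4.51×20.8×(719−448) = 25400 J.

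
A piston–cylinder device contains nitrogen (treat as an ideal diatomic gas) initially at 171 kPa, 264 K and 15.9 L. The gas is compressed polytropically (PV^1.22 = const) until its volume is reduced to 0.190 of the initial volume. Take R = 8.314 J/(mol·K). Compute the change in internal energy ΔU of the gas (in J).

3000 J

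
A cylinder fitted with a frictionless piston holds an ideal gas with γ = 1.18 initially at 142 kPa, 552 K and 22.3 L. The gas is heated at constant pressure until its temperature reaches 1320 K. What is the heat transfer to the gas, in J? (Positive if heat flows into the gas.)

28900 J

n = P₁V₁/(RT₁) = 142×22.3/(8.314×552) = 0.690 mol.
Isobaric: P stays 142 kPa; V/T = const ⇒ T₂ = 1320 K, V₂ = 53.3 L.
W = PΔV = 142×(53.3−22.3) kPa·L = 4410 J.
ΔU = nCvΔT = 0.690×46.2×(1320−552) = 24500 J.
Q = ΔU + W = nCpΔT = 28900 J.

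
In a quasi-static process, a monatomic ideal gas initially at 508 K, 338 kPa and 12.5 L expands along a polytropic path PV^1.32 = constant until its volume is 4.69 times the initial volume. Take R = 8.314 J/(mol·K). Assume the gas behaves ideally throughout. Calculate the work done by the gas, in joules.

n = P₁V₁/(RT₁) = 338×12.5/(8.314×508) = 1.00 mol.
Polytropic n=1.32: T₂ = T₁(V₁/V₂)^(n−1) = 508×(0.213)^0.32 = 310 K; P₂ = P₁(V₁/V₂)^n = 44.0 kPa.
W = (P₁V₁−P₂V₂)/(n−1) = (338×12.5−44.0×58.6)/0.32 = 5150 J.

5150 J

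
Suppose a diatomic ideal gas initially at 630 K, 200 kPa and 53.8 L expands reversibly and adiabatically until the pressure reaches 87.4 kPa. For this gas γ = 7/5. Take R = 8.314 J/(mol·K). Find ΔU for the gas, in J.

-5670 J

n = P₁V₁/(RT₁) = 200×53.8/(8.314×630) = 2.05 mol.
Adiabatic: T₂/T₁ = (P₂/P₁)^((γ−1)/γ) ⇒ T₂ = 630×(0.437)^0.286 = 497 K; V₂ = 97.2 L.
For an ideal gas ΔU = nCvΔT with Cv = (5/2)R = 20.8 J/(mol·K).
ΔU = 2.05×20.8×(497−630) = -5670 J.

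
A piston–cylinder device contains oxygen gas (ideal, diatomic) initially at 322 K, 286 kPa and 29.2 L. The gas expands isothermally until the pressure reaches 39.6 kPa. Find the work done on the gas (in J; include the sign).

n = P₁V₁/(RT₁) = 286×29.2/(8.314×322) = 3.12 mol.
Isothermal: T stays 322 K; PV = const ⇒ V₂ = 211 L, P₂ = 39.6 kPa.
W = nRT ln(V₂/V₁) = 3.12×8.314×322×ln(7.22) = 16500 J.
Work done on the gas = −W_by = -16500 J.

-16500 J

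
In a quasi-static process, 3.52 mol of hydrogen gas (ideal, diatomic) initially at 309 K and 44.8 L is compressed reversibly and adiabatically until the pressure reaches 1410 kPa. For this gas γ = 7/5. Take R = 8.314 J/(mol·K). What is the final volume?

11.2 L

P₁ = nRT₁/V₁ = 3.52×8.314×309/44.8 = 202 kPa.
Adiabatic: T₂/T₁ = (P₂/P₁)^((γ−1)/γ) ⇒ T₂ = 309×(6.99)^0.286 = 538 K; V₂ = 11.2 L.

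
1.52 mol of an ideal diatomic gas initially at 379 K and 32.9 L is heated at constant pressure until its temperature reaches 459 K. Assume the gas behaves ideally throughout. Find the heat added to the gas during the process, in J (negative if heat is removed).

3540 J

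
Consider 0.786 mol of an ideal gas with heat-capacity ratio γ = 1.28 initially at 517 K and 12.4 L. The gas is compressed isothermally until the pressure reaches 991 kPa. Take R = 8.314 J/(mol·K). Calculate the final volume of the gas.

3.41 L

P₁ = nRT₁/V₁ = 0.786×8.314×517/12.4 = 272 kPa.
Isothermal: T stays 517 K; PV = const ⇒ V₂ = 3.41 L, P₂ = 991 kPa.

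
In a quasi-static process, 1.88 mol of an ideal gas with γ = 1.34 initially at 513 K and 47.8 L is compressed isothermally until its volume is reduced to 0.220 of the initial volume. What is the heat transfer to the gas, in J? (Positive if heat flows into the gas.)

P₁ = nRT₁/V₁ = 1.88×8.314×513/47.8 = 168 kPa.
Isothermal: T stays 513 K; PV = const ⇒ V₂ = 10.5 L, P₂ = 762 kPa.
ΔU = 0 (ideal gas, T constant).
W = nRT ln(V₂/V₁) = 1.88×8.314×513×ln(0.220) = -12100 J.
Q = ΔU + W = -12100 J.

-12100 J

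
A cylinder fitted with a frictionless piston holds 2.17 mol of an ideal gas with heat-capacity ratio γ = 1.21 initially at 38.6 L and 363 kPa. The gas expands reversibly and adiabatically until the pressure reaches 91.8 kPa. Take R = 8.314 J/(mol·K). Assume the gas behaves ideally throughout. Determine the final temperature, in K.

612 K

T₁ = P₁V₁/(nR) = 363×38.6/(2.17×8.314) = 777 K.
Adiabatic: T₂/T₁ = (P₂/P₁)^((γ−1)/γ) ⇒ T₂ = 777×(0.253)^0.174 = 612 K; V₂ = 120 L.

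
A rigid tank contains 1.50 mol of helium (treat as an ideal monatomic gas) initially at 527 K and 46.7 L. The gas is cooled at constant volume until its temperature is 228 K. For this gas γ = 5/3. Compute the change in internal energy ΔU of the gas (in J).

-5590 J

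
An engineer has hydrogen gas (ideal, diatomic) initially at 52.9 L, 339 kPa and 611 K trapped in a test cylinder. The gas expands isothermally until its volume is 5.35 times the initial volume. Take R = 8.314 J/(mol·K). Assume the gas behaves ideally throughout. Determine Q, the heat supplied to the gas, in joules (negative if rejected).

30100 J

n = P₁V₁/(RT₁) = 339×52.9/(8.314×611) = 3.53 mol.
Isothermal: T stays 611 K; PV = const ⇒ V₂ = 283 L, P₂ = 63.4 kPa.
ΔU = 0 (ideal gas, T constant).
W = nRT ln(V₂/V₁) = 3.53×8.314×611×ln(5.35) = 30100 J.
Q = ΔU + W = 30100 J.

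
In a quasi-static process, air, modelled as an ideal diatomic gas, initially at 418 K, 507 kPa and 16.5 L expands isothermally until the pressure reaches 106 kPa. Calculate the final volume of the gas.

Isothermal: T stays 418 K; PV = const ⇒ V₂ = 78.9 L, P₂ = 106 kPa.

78.9 L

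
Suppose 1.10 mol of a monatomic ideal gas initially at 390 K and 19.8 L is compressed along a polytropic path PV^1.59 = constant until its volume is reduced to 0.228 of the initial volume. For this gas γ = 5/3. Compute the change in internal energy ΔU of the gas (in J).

7450 J

P₁ = nRT₁/V₁ = 1.10×8.314×390/19.8 = 180 kPa.
Polytropic n=1.59: T₂ = T₁(V₁/V₂)^(n−1) = 390×(4.39)^0.59 = 933 K; P₂ = P₁(V₁/V₂)^n = 1890 kPa.
For an ideal gas ΔU = nCvΔT with Cv = (3/2)R = 12.5 J/(mol·K).
ΔU = 1.10×12.5×(933−390) = 7450 J.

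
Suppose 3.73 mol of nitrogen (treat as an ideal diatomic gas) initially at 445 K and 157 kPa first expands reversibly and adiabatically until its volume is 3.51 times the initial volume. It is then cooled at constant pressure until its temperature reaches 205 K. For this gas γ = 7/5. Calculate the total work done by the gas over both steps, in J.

V₁ = nRT₁/P₁ = 3.73×8.314×445/157 = 87.9 L.
Step 1 — Adiabatic: TV^(γ−1) = const ⇒ T₂ = 445×(0.285)^0.400 = 269 K; PV^γ = const ⇒ P₂ = 27.1 kPa.
ΔU = nCvΔT = 3.73×20.8×(269−445) = -13600 J.
Q = 0 for an adiabatic process, so W = −ΔU = 13600 J.
State after step 1: P = 27.1 kPa, V = 309 L, T = 269 K.
Step 2 — Isobaric: P stays 27.1 kPa; V/T = const ⇒ T₂ = 205 K, V₂ = 235 L.
W = PΔV = 27.1×(235−309) kPa·L = -1990 J.
ΔU = nCvΔT = 3.73×20.8×(205−269) = -4990 J.
Q = ΔU + W = nCpΔT = -6980 J.
Net over both steps: W = 11600 J, Q = -6980 J, ΔU = -18600 J.

11600 J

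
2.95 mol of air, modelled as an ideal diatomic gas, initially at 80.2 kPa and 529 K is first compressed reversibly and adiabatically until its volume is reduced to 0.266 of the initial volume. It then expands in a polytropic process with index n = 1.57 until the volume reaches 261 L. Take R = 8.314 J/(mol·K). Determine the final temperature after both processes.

322 K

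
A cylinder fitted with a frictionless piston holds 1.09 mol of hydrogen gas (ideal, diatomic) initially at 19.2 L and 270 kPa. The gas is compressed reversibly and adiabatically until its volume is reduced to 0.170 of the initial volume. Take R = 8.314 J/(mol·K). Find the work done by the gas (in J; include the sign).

T₁ = P₁V₁/(nR) = 270×19.2/(1.09×8.314) = 572 K.
Adiabatic: TV^(γ−1) = const ⇒ T₂ = 572×(5.88)^0.400 = 1160 K; PV^γ = const ⇒ P₂ = 3230 kPa.
ΔU = nCvΔT = 1.09×20.8×(1160−572) = 13400 J.
Q = 0 for an adiabatic process, so W = −ΔU = -13400 J.

-13400 J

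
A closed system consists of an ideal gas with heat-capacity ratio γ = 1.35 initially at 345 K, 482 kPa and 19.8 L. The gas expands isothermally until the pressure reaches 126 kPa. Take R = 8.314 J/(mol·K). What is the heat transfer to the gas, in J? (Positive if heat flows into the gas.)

12800 J

n = P₁V₁/(RT₁) = 482×19.8/(8.314×345) = 3.33 mol.
Isothermal: T stays 345 K; PV = const ⇒ V₂ = 75.7 L, P₂ = 126 kPa.
ΔU = 0 (ideal gas, T constant).
W = nRT ln(V₂/V₁) = 3.33×8.314×345×ln(3.83) = 12800 J.
Q = ΔU + W = 12800 J.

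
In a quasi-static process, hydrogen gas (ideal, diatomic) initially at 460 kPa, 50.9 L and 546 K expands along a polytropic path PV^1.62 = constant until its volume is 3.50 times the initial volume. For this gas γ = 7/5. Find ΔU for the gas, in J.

-31600 J

n = P₁V₁/(RT₁) = 460×50.9/(8.314×546) = 5.16 mol.
Polytropic n=1.62: T₂ = T₁(V₁/V₂)^(n−1) = 546×(0.286)^0.62 = 251 K; P₂ = P₁(V₁/V₂)^n = 60.4 kPa.
For an ideal gas ΔU = nCvΔT with Cv = (5/2)R = 20.8 J/(mol·K).
ΔU = 5.16×20.8×(251−546) = -31600 J.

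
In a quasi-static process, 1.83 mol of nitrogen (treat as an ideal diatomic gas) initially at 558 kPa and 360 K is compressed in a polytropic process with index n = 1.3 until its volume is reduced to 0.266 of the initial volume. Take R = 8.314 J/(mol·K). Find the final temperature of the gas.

V₁ = nRT₁/P₁ = 1.83×8.314×360/558 = 9.82 L.
Polytropic n=1.3: T₂ = T₁(V₁/V₂)^(n−1) = 360×(3.76)^0.30 = 536 K; P₂ = P₁(V₁/V₂)^n = 3120 kPa.

536 K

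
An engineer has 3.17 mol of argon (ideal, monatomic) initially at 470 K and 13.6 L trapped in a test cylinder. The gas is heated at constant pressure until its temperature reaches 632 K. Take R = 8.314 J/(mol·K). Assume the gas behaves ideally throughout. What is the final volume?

P₁ = nRT₁/V₁ = 3.17×8.314×470/13.6 = 911 kPa.
Isobaric: P stays 911 kPa; V/T = const ⇒ T₂ = 632 K, V₂ = 18.3 L.

18.3 L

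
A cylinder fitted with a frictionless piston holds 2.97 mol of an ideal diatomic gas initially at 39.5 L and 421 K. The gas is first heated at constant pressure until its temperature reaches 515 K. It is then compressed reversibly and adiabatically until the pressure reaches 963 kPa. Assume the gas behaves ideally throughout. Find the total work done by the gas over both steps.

P₁ = nRT₁/V₁ = 2.97×8.314×421/39.5 = 263 kPa.
Step 1 — Isobaric: P stays 263 kPa; V/T = const ⇒ T₂ = 515 K, V₂ = 48.3 L.
W = PΔV = 263×(48.3−39.5) kPa·L = 2320 J.
ΔU = nCvΔT = 2.97×20.8×(515−421) = 5800 J.
Q = ΔU + W = nCpΔT = 8120 J.
State after step 1: P = 263 kPa, V = 48.3 L, T = 515 K.
Step 2 — Adiabatic: T₂/T₁ = (P₂/P₁)^((γ−1)/γ) ⇒ T₂ = 515×(3.66)^0.286 = 746 K; V₂ = 19.1 L.
ΔU = nCvΔT = 2.97×20.8×(746−515) = 14300 J.
Q = 0 for an adiabatic process, so W = −ΔU = -14300 J.
Net over both steps: W = -11900 J, Q = 8120 J, ΔU = 20100 J.

-11900 J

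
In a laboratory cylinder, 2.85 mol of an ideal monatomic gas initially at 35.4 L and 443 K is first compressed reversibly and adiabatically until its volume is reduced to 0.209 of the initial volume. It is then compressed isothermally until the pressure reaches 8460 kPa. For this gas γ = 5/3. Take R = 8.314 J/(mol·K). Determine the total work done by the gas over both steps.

-51100 J

P₁ = nRT₁/V₁ = 2.85×8.314×443/35.4 = 297 kPa.
Step 1 — Adiabatic: TV^(γ−1) = const ⇒ T₂ = 443×(4.78)^0.667 = 1260 K; PV^γ = const ⇒ P₂ = 4030 kPa.
ΔU = nCvΔT = 2.85×12.5×(1260−443) = 29000 J.
Q = 0 for an adiabatic process, so W = −ΔU = -29000 J.
State after step 1: P = 4030 kPa, V = 7.40 L, T = 1260 K.
Step 2 — Isothermal: T stays 1260 K; PV = const ⇒ V₂ = 3.52 L, P₂ = 8460 kPa.
ΔU = 0 (ideal gas, T constant).
W = nRT ln(V₂/V₁) = 2.85×8.314×1260×ln(0.476) = -22100 J.
Q = ΔU + W = -22100 J.
Net over both steps: W = -51100 J, Q = -22100 J, ΔU = 29000 J.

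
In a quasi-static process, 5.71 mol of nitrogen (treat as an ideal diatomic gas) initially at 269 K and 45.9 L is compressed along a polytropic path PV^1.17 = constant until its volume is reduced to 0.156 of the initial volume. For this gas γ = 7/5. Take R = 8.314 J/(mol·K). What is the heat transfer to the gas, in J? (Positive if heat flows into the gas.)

-16000 J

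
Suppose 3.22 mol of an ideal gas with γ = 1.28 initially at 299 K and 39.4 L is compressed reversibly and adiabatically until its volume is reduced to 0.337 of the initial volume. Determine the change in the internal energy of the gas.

10200 J

P₁ = nRT₁/V₁ = 3.22×8.314×299/39.4 = 203 kPa.
Adiabatic: TV^(γ−1) = const ⇒ T₂ = 299×(2.97)^0.280 = 405 K; PV^γ = const ⇒ P₂ = 817 kPa.
For an ideal gas ΔU = nCvΔT with Cv = R/(γ−1) = 29.7 J/(mol·K).
ΔU = 3.22×29.7×(405−299) = 10200 J.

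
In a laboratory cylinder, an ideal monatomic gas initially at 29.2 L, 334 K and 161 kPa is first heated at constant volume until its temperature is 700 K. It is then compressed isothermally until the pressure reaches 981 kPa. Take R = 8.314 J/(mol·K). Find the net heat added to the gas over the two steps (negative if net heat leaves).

-2790 J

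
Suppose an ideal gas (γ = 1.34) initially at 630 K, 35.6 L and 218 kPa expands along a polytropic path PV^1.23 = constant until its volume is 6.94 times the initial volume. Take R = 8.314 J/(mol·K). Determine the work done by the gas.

12100 J

n = P₁V₁/(RT₁) = 218×35.6/(8.314×630) = 1.48 mol.
Polytropic n=1.23: T₂ = T₁(V₁/V₂)^(n−1) = 630×(0.144)^0.23 = 403 K; P₂ = P₁(V₁/V₂)^n = 20.1 kPa.
W = (P₁V₁−P₂V₂)/(n−1) = (218×35.6−20.1×247)/0.23 = 12100 J.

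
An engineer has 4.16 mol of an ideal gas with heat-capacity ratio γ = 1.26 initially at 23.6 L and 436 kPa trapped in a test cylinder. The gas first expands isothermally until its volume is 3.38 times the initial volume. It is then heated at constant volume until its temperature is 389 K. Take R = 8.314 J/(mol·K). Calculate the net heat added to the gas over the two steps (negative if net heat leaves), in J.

24700 J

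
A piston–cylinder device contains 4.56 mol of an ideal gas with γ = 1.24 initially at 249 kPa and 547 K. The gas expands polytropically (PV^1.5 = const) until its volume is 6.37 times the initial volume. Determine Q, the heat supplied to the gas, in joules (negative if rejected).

V₁ = nRT₁/P₁ = 4.56×8.314×547/249 = 83.3 L.
Polytropic n=1.5: T₂ = T₁(V₁/V₂)^(n−1) = 547×(0.157)^0.50 = 217 K; P₂ = P₁(V₁/V₂)^n = 15.5 kPa.
W = (P₁V₁−P₂V₂)/(n−1) = (249×83.3−15.5×531)/0.50 = 25000 J.
ΔU = nCvΔT = 4.56×34.6×(217−547) = -52200 J.
Q = ΔU + W = -27100 J.

-27100 J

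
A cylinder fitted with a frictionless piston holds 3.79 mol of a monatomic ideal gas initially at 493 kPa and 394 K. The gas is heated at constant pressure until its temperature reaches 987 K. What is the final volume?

63.1 L

V₁ = nRT₁/P₁ = 3.79×8.314×394/493 = 25.2 L.
Isobaric: P stays 493 kPa; V/T = const ⇒ T₂ = 987 K, V₂ = 63.1 L.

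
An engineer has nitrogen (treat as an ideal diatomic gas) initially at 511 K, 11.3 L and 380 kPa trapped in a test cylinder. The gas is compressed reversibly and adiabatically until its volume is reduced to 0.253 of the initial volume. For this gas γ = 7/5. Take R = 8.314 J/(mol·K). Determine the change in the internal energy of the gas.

n = P₁V₁/(RT₁) = 380×11.3/(8.314×511) = 1.01 mol.
Adiabatic: TV^(γ−1) = const ⇒ T₂ = 511×(3.95)^0.400 = 885 K; PV^γ = const ⇒ P₂ = 2600 kPa.
For an ideal gas ΔU = nCvΔT with Cv = (5/2)R = 20.8 J/(mol·K).
ΔU = 1.01×20.8×(885−511) = 7870 J.

7870 J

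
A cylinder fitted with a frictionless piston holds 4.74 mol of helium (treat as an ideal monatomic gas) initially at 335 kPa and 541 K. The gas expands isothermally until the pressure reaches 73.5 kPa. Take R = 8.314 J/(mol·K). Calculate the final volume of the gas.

290 L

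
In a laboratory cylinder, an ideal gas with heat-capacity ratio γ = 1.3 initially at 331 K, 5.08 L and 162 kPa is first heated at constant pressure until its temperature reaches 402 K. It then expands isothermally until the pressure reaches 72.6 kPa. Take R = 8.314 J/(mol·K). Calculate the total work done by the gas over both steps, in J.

n = P₁V₁/(RT₁) = 162×5.08/(8.314×331) = 0.299 mol.
Step 1 — Isobaric: P stays 162 kPa; V/T = const ⇒ T₂ = 402 K, V₂ = 6.17 L.
W = PΔV = 162×(6.17−5.08) kPa·L = 177 J.
ΔU = nCvΔT = 0.299×27.7×(402−331) = 588 J.
Q = ΔU + W = nCpΔT = 765 J.
State after step 1: P = 162 kPa, V = 6.17 L, T = 402 K.
Step 2 — Isothermal: T stays 402 K; PV = const ⇒ V₂ = 13.8 L, P₂ = 72.6 kPa.
ΔU = 0 (ideal gas, T constant).
W = nRT ln(V₂/V₁) = 0.299×8.314×402×ln(2.23) = 802 J.
Q = ΔU + W = 802 J.
Net over both steps: W = 979 J, Q = 1570 J, ΔU = 588 J.

979 J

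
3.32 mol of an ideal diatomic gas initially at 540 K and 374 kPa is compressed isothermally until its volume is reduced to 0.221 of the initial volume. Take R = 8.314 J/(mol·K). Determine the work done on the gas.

22500 J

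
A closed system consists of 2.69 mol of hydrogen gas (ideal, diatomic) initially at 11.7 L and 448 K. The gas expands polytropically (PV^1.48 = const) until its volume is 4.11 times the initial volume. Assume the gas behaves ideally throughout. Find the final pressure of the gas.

P₁ = nRT₁/V₁ = 2.69×8.314×448/11.7 = 856 kPa.
Polytropic n=1.48: T₂ = T₁(V₁/V₂)^(n−1) = 448×(0.243)^0.48 = 227 K; P₂ = P₁(V₁/V₂)^n = 106 kPa.

106 kPa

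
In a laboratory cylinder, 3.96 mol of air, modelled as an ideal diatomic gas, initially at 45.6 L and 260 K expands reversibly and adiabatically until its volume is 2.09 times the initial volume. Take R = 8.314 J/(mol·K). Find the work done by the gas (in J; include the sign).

P₁ = nRT₁/V₁ = 3.96×8.314×260/45.6 = 188 kPa.
Adiabatic: TV^(γ−1) = const ⇒ T₂ = 260×(0.478)^0.400 = 194 K; PV^γ = const ⇒ P₂ = 66.9 kPa.
ΔU = nCvΔT = 3.96×20.8×(194−260) = -5460 J.
Q = 0 for an adiabatic process, so W = −ΔU = 5460 J.

5460 J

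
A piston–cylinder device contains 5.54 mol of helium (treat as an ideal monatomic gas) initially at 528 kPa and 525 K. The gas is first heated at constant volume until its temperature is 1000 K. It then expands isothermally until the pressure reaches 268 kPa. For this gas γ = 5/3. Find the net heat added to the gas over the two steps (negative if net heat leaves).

V₁ = nRT₁/P₁ = 5.54×8.314×525/528 = 45.8 L.
Step 1 — Isochoric: V stays 45.8 L; P/T = const ⇒ T₂ = 1000 K, P₂ = 1010 kPa.
W = 0 (no volume change).
ΔU = nCvΔT = 5.54×12.5×(1000−525) = 32800 J.
Q = ΔU = 32800 J.
State after step 1: P = 1010 kPa, V = 45.8 L, T = 1000 K.
Step 2 — Isothermal: T stays 1000 K; PV = const ⇒ V₂ = 172 L, P₂ = 268 kPa.
ΔU = 0 (ideal gas, T constant).
W = nRT ln(V₂/V₁) = 5.54×8.314×1000×ln(3.75) = 60900 J.
Q = ΔU + W = 60900 J.
Net over both steps: W = 60900 J, Q = 93700 J, ΔU = 32800 J.

93700 J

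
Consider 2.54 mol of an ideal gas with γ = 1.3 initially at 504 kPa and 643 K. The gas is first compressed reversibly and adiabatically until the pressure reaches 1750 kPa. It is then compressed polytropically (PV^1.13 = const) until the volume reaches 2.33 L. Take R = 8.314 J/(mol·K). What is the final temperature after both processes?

1040 K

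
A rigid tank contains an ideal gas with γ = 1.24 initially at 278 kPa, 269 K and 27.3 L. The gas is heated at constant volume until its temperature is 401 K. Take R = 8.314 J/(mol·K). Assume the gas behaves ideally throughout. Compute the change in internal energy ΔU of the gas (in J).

15500 J

n = P₁V₁/(RT₁) = 278×27.3/(8.314×269) = 3.39 mol.
Isochoric: V stays 27.3 L; P/T = const ⇒ T₂ = 401 K, P₂ = 414 kPa.
For an ideal gas ΔU = nCvΔT with Cv = R/(γ−1) = 34.6 J/(mol·K).
ΔU = 3.39×34.6×(401−269) = 15500 J.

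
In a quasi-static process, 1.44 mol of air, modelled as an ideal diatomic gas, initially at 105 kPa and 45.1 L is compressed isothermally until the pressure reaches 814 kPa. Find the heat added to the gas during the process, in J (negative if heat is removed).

T₁ = P₁V₁/(nR) = 105×45.1/(1.44×8.314) = 396 K.
Isothermal: T stays 396 K; PV = const ⇒ V₂ = 5.82 L, P₂ = 814 kPa.
ΔU = 0 (ideal gas, T constant).
W = nRT ln(V₂/V₁) = 1.44×8.314×396×ln(0.129) = -9700 J.
Q = ΔU + W = -9700 J.

-9700 J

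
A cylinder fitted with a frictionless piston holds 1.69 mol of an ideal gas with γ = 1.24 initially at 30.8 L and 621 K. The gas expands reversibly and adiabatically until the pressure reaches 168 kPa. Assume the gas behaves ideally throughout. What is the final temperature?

P₁ = nRT₁/V₁ = 1.69×8.314×621/30.8 = 283 kPa.
Adiabatic: T₂/T₁ = (P₂/P₁)^((γ−1)/γ) ⇒ T₂ = 621×(0.593)^0.194 = 561 K; V₂ = 46.9 L.

561 K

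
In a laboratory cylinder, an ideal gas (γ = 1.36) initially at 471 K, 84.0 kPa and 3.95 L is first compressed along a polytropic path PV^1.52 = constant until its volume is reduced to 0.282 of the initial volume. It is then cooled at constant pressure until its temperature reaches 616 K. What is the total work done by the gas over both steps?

-801 J

n = P₁V₁/(RT₁) = 84.0×3.95/(8.314×471) = 0.0847 mol.
Step 1 — Polytropic n=1.52: T₂ = T₁(V₁/V₂)^(n−1) = 471×(3.55)^0.52 = 910 K; P₂ = P₁(V₁/V₂)^n = 575 kPa.
W = (P₁V₁−P₂V₂)/(n−1) = (84.0×3.95−575×1.11)/0.52 = -594 J.
ΔU = nCvΔT = 0.0847×23.1×(910−471) = 858 J.
Q = ΔU + W = 264 J.
State after step 1: P = 575 kPa, V = 1.11 L, T = 910 K.
Step 2 — Isobaric: P stays 575 kPa; V/T = const ⇒ T₂ = 616 K, V₂ = 0.754 L.
W = PΔV = 575×(0.754−1.11) kPa·L = -207 J.
ΔU = nCvΔT = 0.0847×23.1×(616−910) = -575 J.
Q = ΔU + W = nCpΔT = -782 J.
Net over both steps: W = -801 J, Q = -517 J, ΔU = 284 J.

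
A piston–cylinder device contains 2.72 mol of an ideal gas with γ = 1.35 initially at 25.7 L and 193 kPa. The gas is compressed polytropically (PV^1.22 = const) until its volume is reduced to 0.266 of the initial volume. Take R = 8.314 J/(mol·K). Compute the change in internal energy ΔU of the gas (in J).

4790 J

T₁ = P₁V₁/(nR) = 193×25.7/(2.72×8.314) = 219 K.
Polytropic n=1.22: T₂ = T₁(V₁/V₂)^(n−1) = 219×(3.76)^0.22 = 294 K; P₂ = P₁(V₁/V₂)^n = 971 kPa.
For an ideal gas ΔU = nCvΔT with Cv = R/(γ−1) = 23.8 J/(mol·K).
ΔU = 2.72×23.8×(294−219) = 4790 J.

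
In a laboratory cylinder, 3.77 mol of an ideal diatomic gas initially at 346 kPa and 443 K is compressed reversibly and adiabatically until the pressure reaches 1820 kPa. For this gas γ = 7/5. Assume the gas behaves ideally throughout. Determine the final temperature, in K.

V₁ = nRT₁/P₁ = 3.77×8.314×443/346 = 40.1 L.
Adiabatic: T₂/T₁ = (P₂/P₁)^((γ−1)/γ) ⇒ T₂ = 443×(5.26)^0.286 = 712 K; V₂ = 12.3 L.

712 K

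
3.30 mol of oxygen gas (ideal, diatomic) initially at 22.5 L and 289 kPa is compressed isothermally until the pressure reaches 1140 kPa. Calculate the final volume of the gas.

T₁ = P₁V₁/(nR) = 289×22.5/(3.30×8.314) = 237 K.
Isothermal: T stays 237 K; PV = const ⇒ V₂ = 5.70 L, P₂ = 1140 kPa.

5.70 L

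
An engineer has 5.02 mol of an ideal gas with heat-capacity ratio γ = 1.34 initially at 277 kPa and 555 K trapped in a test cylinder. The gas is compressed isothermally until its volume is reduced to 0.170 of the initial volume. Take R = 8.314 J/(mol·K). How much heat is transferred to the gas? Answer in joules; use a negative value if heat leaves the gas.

-41000 J

V₁ = nRT₁/P₁ = 5.02×8.314×555/277 = 83.6 L.
Isothermal: T stays 555 K; PV = const ⇒ V₂ = 14.2 L, P₂ = 1630 kPa.
ΔU = 0 (ideal gas, T constant).
W = nRT ln(V₂/V₁) = 5.02×8.314×555×ln(0.170) = -41000 J.
Q = ΔU + W = -41000 J.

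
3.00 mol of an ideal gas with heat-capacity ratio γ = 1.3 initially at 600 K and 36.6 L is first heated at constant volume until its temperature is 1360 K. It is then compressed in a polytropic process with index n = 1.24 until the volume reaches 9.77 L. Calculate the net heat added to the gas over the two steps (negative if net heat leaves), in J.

P₁ = nRT₁/V₁ = 3.00×8.314×600/36.6 = 409 kPa.
Step 1 — Isochoric: V stays 36.6 L; P/T = const ⇒ T₂ = 1360 K, P₂ = 927 kPa.
W = 0 (no volume change).
ΔU = nCvΔT = 3.00×27.7×(1360−600) = 63200 J.
Q = ΔU = 63200 J.
State after step 1: P = 927 kPa, V = 36.6 L, T = 1360 K.
Step 2 — Polytropic n=1.24: T₂ = T₁(V₁/V₂)^(n−1) = 1360×(3.75)^0.24 = 1870 K; P₂ = P₁(V₁/V₂)^n = 4770 kPa.
W = (P₁V₁−P₂V₂)/(n−1) = (927×36.6−4770×9.77)/0.24 = -52700 J.
ΔU = nCvΔT = 3.00×27.7×(1870−1360) = 42200 J.
Q = ΔU + W = -10500 J.
Net over both steps: W = -52700 J, Q = 52600 J, ΔU = 105000 J.

52600 J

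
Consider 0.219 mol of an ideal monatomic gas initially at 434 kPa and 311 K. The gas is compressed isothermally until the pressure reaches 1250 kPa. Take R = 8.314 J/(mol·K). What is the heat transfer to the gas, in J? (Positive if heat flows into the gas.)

V₁ = nRT₁/P₁ = 0.219×8.314×311/434 = 1.30 L.
Isothermal: T stays 311 K; PV = const ⇒ V₂ = 0.453 L, P₂ = 1250 kPa.
ΔU = 0 (ideal gas, T constant).
W = nRT ln(V₂/V₁) = 0.219×8.314×311×ln(0.347) = -599 J.
Q = ΔU + W = -599 J.

-599 J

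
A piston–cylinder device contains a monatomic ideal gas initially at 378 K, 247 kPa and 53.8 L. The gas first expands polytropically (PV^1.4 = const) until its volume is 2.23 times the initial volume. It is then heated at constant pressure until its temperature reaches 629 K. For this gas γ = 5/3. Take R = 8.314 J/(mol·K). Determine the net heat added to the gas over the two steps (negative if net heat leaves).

n = P₁V₁/(RT₁) = 247×53.8/(8.314×378) = 4.23 mol.
Step 1 — Polytropic n=1.4: T₂ = T₁(V₁/V₂)^(n−1) = 378×(0.448)^0.40 = 274 K; P₂ = P₁(V₁/V₂)^n = 80.4 kPa.
W = (P₁V₁−P₂V₂)/(n−1) = (247×53.8−80.4×120)/0.40 = 9120 J.
ΔU = nCvΔT = 4.23×12.5×(274−378) = -5470 J.
Q = ΔU + W = 3650 J.
State after step 1: P = 80.4 kPa, V = 120 L, T = 274 K.
Step 2 — Isobaric: P stays 80.4 kPa; V/T = const ⇒ T₂ = 629 K, V₂ = 275 L.
W = PΔV = 80.4×(275−120) kPa·L = 12500 J.
ΔU = nCvΔT = 4.23×12.5×(629−274) = 18700 J.
Q = ΔU + W = nCpΔT = 31200 J.
Net over both steps: W = 21600 J, Q = 34800 J, ΔU = 13200 J.

34800 J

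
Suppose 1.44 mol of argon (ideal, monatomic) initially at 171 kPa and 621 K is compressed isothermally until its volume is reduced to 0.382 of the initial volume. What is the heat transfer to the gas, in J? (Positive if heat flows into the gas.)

-7150 J

V₁ = nRT₁/P₁ = 1.44×8.314×621/171 = 43.5 L.
Isothermal: T stays 621 K; PV = const ⇒ V₂ = 16.6 L, P₂ = 448 kPa.
ΔU = 0 (ideal gas, T constant).
W = nRT ln(V₂/V₁) = 1.44×8.314×621×ln(0.382) = -7150 J.
Q = ΔU + W = -7150 J.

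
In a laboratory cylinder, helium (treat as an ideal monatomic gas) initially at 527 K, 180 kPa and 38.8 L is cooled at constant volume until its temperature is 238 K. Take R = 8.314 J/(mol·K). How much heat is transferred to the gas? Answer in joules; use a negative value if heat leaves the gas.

n = P₁V₁/(RT₁) = 180×38.8/(8.314×527) = 1.59 mol.
Isochoric: V stays 38.8 L; P/T = const ⇒ T₂ = 238 K, P₂ = 81.3 kPa.
W = 0 (no volume change).
ΔU = nCvΔT = 1.59×12.5×(238−527) = -5740 J.
Q = ΔU = -5740 J.

-5740 J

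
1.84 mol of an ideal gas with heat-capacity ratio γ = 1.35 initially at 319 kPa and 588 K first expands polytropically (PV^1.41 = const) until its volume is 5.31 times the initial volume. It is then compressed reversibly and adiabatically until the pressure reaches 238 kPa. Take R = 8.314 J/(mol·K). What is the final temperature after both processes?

V₁ = nRT₁/P₁ = 1.84×8.314×588/319 = 28.2 L.
Step 1 — Polytropic n=1.41: T₂ = T₁(V₁/V₂)^(n−1) = 588×(0.188)^0.41 = 297 K; P₂ = P₁(V₁/V₂)^n = 30.3 kPa.
W = (P₁V₁−P₂V₂)/(n−1) = (319×28.2−30.3×150)/0.41 = 10900 J.
ΔU = nCvΔT = 1.84×23.8×(297−588) = -12700 J.
Q = ΔU + W = -1860 J.
State after step 1: P = 30.3 kPa, V = 150 L, T = 297 K.
Step 2 — Adiabatic: T₂/T₁ = (P₂/P₁)^((γ−1)/γ) ⇒ T₂ = 297×(7.86)^0.259 = 506 K; V₂ = 32.5 L.
ΔU = nCvΔT = 1.84×23.8×(506−297) = 9160 J.
Q = 0 for an adiabatic process, so W = −ΔU = -9160 J.
Net over both steps: W = 1720 J, Q = -1860 J, ΔU = -3580 J.

506 K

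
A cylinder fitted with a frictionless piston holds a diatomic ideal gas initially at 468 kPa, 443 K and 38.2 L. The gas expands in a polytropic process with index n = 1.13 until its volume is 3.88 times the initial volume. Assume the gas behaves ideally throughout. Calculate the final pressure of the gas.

101 kPa

Polytropic n=1.13: T₂ = T₁(V₁/V₂)^(n−1) = 443×(0.258)^0.13 = 371 K; P₂ = P₁(V₁/V₂)^n = 101 kPa.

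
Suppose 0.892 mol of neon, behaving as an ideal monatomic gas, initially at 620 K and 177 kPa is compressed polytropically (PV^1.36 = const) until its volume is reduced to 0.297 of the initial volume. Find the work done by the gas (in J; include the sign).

V₁ = nRT₁/P₁ = 0.892×8.314×620/177 = 26.0 L.
Polytropic n=1.36: T₂ = T₁(V₁/V₂)^(n−1) = 620×(3.37)^0.36 = 960 K; P₂ = P₁(V₁/V₂)^n = 923 kPa.
W = (P₁V₁−P₂V₂)/(n−1) = (177×26.0−923×7.72)/0.36 = -7000 J.

-7000 J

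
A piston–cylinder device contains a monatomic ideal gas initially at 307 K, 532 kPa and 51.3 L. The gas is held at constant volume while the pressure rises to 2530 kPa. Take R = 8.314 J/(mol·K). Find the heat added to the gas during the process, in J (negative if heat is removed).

154000 J

n = P₁V₁/(RT₁) = 532×51.3/(8.314×307) = 10.7 mol.
Isochoric: V stays 51.3 L; P/T = const ⇒ T₂ = 1460 K, P₂ = 2530 kPa.
W = 0 (no volume change).
ΔU = nCvΔT = 10.7×12.5×(1460−307) = 154000 J.
Q = ΔU = 154000 J.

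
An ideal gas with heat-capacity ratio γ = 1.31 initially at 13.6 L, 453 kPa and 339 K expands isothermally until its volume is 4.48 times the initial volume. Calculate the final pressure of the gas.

Isothermal: T stays 339 K; PV = const ⇒ V₂ = 60.9 L, P₂ = 101 kPa.

101 kPa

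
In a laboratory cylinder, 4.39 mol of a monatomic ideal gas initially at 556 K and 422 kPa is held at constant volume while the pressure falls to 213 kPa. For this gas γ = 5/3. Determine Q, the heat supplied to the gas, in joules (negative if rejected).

-15100 J

V₁ = nRT₁/P₁ = 4.39×8.314×556/422 = 48.1 L.
Isochoric: V stays 48.1 L; P/T = const ⇒ T₂ = 281 K, P₂ = 213 kPa.
W = 0 (no volume change).
ΔU = nCvΔT = 4.39×12.5×(281−556) = -15100 J.
Q = ΔU = -15100 J.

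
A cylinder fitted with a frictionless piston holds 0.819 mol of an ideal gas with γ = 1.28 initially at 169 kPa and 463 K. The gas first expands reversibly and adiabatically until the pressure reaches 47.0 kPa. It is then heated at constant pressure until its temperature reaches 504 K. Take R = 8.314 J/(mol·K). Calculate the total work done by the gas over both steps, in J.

3800 J

V₁ = nRT₁/P₁ = 0.819×8.314×463/169 = 18.7 L.
Step 1 — Adiabatic: T₂/T₁ = (P₂/P₁)^((γ−1)/γ) ⇒ T₂ = 463×(0.278)^0.219 = 350 K; V₂ = 50.7 L.
ΔU = nCvΔT = 0.819×29.7×(350−463) = -2750 J.
Q = 0 for an adiabatic process, so W = −ΔU = 2750 J.
State after step 1: P = 47.0 kPa, V = 50.7 L, T = 350 K.
Step 2 — Isobaric: P stays 47.0 kPa; V/T = const ⇒ T₂ = 504 K, V₂ = 73.0 L.
W = PΔV = 47.0×(73.0−50.7) kPa·L = 1050 J.
ΔU = nCvΔT = 0.819×29.7×(504−350) = 3750 J.
Q = ΔU + W = nCpΔT = 4800 J.
Net over both steps: W = 3800 J, Q = 4800 J, ΔU = 997 J.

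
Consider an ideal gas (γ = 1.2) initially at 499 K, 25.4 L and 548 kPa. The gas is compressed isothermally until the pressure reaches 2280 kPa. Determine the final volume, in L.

Isothermal: T stays 499 K; PV = const ⇒ V₂ = 6.10 L, P₂ = 2280 kPa.

6.10 L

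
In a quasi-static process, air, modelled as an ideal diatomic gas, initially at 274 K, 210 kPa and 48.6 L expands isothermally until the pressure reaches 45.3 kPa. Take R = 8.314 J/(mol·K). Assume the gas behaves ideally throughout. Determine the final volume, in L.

225 L

Isothermal: T stays 274 K; PV = const ⇒ V₂ = 225 L, P₂ = 45.3 kPa.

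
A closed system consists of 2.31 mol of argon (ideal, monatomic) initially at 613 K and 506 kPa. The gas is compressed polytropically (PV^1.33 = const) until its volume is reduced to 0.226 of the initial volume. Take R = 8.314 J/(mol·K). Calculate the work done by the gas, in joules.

V₁ = nRT₁/P₁ = 2.31×8.314×613/506 = 23.3 L.
Polytropic n=1.33: T₂ = T₁(V₁/V₂)^(n−1) = 613×(4.42)^0.33 = 1000 K; P₂ = P₁(V₁/V₂)^n = 3660 kPa.
W = (P₁V₁−P₂V₂)/(n−1) = (506×23.3−3660×5.26)/0.33 = -22600 J.

-22600 J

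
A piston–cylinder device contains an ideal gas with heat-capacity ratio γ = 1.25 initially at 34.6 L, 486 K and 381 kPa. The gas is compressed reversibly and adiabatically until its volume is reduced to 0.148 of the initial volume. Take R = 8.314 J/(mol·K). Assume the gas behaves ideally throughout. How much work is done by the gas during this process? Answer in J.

n = P₁V₁/(RT₁) = 381×34.6/(8.314×486) = 3.26 mol.
Adiabatic: TV^(γ−1) = const ⇒ T₂ = 486×(6.76)^0.250 = 784 K; PV^γ = const ⇒ P₂ = 4150 kPa.
ΔU = nCvΔT = 3.26×33.3×(784−486) = 32300 J.
Q = 0 for an adiabatic process, so W = −ΔU = -32300 J.

-32300 J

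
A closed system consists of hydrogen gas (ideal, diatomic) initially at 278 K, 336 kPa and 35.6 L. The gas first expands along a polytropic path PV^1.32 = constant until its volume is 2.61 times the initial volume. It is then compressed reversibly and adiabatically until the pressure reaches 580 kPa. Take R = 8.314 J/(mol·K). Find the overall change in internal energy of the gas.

n = P₁V₁/(RT₁) = 336×35.6/(8.314×278) = 5.18 mol.
Step 1 — Polytropic n=1.32: T₂ = T₁(V₁/V₂)^(n−1) = 278×(0.383)^0.32 = 205 K; P₂ = P₁(V₁/V₂)^n = 94.7 kPa.
W = (P₁V₁−P₂V₂)/(n−1) = (336×35.6−94.7×92.9)/0.32 = 9880 J.
ΔU = nCvΔT = 5.18×20.8×(205−278) = -7900 J.
Q = ΔU + W = 1980 J.
State after step 1: P = 94.7 kPa, V = 92.9 L, T = 205 K.
Step 2 — Adiabatic: T₂/T₁ = (P₂/P₁)^((γ−1)/γ) ⇒ T₂ = 205×(6.12)^0.286 = 343 K; V₂ = 25.5 L.
ΔU = nCvΔT = 5.18×20.8×(343−205) = 14900 J.
Q = 0 for an adiabatic process, so W = −ΔU = -14900 J.
Net over both steps: W = -5040 J, Q = 1980 J, ΔU = 7020 J.

7020 J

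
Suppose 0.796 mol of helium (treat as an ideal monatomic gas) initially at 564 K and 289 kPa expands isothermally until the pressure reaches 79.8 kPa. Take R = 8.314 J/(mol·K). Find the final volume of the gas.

46.8 L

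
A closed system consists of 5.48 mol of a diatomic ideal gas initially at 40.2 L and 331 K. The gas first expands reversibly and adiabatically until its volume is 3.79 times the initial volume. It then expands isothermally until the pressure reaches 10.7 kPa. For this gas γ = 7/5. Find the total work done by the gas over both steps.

P₁ = nRT₁/V₁ = 5.48×8.314×331/40.2 = 375 kPa.
Step 1 — Adiabatic: TV^(γ−1) = const ⇒ T₂ = 331×(0.264)^0.400 = 194 K; PV^γ = const ⇒ P₂ = 58.1 kPa.
ΔU = nCvΔT = 5.48×20.8×(194−331) = -15600 J.
Q = 0 for an adiabatic process, so W = −ΔU = 15600 J.
State after step 1: P = 58.1 kPa, V = 152 L, T = 194 K.
Step 2 — Isothermal: T stays 194 K; PV = const ⇒ V₂ = 827 L, P₂ = 10.7 kPa.
ΔU = 0 (ideal gas, T constant).
W = nRT ln(V₂/V₁) = 5.48×8.314×194×ln(5.43) = 15000 J.
Q = ΔU + W = 15000 J.
Net over both steps: W = 30500 J, Q = 15000 J, ΔU = -15600 J.

30500 J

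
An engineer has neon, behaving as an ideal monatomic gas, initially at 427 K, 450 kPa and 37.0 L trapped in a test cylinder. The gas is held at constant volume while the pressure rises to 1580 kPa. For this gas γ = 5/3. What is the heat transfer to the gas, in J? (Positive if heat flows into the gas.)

62700 J

n = P₁V₁/(RT₁) = 450×37.0/(8.314×427) = 4.69 mol.
Isochoric: V stays 37.0 L; P/T = const ⇒ T₂ = 1500 K, P₂ = 1580 kPa.
W = 0 (no volume change).
ΔU = nCvΔT = 4.69×12.5×(1500−427) = 62700 J.
Q = ΔU = 62700 J.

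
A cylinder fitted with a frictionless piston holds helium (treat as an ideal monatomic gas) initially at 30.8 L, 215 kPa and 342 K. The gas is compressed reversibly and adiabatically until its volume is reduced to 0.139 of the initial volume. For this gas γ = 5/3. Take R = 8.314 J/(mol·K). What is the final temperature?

1270 K

Adiabatic: TV^(γ−1) = const ⇒ T₂ = 342×(7.19)^0.667 = 1270 K; PV^γ = const ⇒ P₂ = 5760 kPa.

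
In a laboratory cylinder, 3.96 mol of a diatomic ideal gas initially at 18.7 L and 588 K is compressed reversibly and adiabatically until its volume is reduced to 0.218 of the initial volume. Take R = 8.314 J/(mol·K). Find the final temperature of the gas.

1080 K

P₁ = nRT₁/V₁ = 3.96×8.314×588/18.7 = 1040 kPa.
Adiabatic: TV^(γ−1) = const ⇒ T₂ = 588×(4.59)^0.400 = 1080 K; PV^γ = const ⇒ P₂ = 8730 kPa.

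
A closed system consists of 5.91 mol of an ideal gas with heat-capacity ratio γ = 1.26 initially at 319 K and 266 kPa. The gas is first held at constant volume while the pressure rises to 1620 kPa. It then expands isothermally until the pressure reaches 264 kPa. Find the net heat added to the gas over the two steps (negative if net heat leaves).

480000 J

V₁ = nRT₁/P₁ = 5.91×8.314×319/266 = 58.9 L.
Step 1 — Isochoric: V stays 58.9 L; P/T = const ⇒ T₂ = 1940 K, P₂ = 1620 kPa.
W = 0 (no volume change).
ΔU = nCvΔT = 5.91×32.0×(1940−319) = 307000 J.
Q = ΔU = 307000 J.
State after step 1: P = 1620 kPa, V = 58.9 L, T = 1940 K.
Step 2 — Isothermal: T stays 1940 K; PV = const ⇒ V₂ = 362 L, P₂ = 264 kPa.
ΔU = 0 (ideal gas, T constant).
W = nRT ln(V₂/V₁) = 5.91×8.314×1940×ln(6.14) = 173000 J.
Q = ΔU + W = 173000 J.
Net over both steps: W = 173000 J, Q = 480000 J, ΔU = 307000 J.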